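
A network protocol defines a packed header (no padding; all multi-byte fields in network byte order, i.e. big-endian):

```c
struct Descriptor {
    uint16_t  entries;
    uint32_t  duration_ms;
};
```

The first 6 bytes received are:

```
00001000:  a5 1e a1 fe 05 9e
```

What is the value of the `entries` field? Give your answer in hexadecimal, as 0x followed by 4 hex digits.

`entries` is the first field, at byte offset 0, occupying 2 bytes.
Bytes at offsets 0..1: A5 1E.
Big-endian stores the most-significant byte at the lowest address.
The bytes are already most-significant first: 0xA51E.

0xA51E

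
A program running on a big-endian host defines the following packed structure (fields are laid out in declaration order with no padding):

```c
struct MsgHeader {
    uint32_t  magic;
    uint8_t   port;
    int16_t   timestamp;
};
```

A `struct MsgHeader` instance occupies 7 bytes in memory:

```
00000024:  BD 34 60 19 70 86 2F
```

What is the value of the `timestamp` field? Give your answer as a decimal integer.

`timestamp` follows `magic` (4 B), `port` (1 B), so it starts at offset 4 + 1 = 5 and occupies 2 bytes.
Bytes at offsets 5..6: 86 2F.
Big-endian: lowest address holds the most-significant byte.
The bytes are already most-significant first: 0x862F.
Top bit is set, so as a signed 16-bit value this is 0x862F − 2^16 = -31185.

-31185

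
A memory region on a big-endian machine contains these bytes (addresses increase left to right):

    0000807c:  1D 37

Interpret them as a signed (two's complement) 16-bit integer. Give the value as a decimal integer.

7479

In big-endian order the high byte comes first in memory.
The bytes are already most-significant first: 0x1D37.
0x1D37 = 7479.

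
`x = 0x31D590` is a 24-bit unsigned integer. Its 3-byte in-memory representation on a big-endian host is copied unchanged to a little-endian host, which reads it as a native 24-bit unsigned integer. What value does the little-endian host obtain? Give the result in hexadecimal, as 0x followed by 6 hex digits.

0x90D531

Stored big-endian, the bytes at ascending addresses are 31 D5 90.
Read back as little-endian, the first byte is least significant, giving 0x90D531.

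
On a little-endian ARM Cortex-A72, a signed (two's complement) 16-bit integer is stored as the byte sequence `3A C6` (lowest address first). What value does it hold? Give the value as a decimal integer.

Little-endian: lowest address holds the least-significant byte.
Reassemble most-significant byte first: C6 3A → 0xC63A.
Top bit is set, so as a signed 16-bit value this is 0xC63A − 2^16 = -14790.

-14790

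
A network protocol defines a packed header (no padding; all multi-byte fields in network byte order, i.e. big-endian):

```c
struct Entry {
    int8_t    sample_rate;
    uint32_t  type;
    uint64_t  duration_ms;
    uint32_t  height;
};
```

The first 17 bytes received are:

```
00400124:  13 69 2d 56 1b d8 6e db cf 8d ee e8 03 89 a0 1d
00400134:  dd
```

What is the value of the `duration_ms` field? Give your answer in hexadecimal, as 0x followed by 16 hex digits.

`duration_ms` follows `sample_rate` (1 B), `type` (4 B), so it starts at offset 1 + 4 = 5 and occupies 8 bytes.
Bytes at offsets 5..12: D8 6E DB CF 8D EE E8 03.
In big-endian order the high byte comes first in memory.
The bytes are already most-significant first: 0xD86EDBCF8DEEE803.

0xD86EDBCF8DEEE803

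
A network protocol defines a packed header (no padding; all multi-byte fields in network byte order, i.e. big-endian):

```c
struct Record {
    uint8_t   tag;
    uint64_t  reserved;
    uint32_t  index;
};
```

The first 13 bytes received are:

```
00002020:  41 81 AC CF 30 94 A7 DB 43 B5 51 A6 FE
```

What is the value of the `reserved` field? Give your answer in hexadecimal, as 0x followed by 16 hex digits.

0x81ACCF3094A7DB43

`reserved` follows `tag` (1 byte), so it starts at byte offset 1 and occupies 8 bytes.
Bytes at offsets 1..8: 81 AC CF 30 94 A7 DB 43.
Big-endian: lowest address holds the most-significant byte.
The bytes are already most-significant first: 0x81ACCF3094A7DB43.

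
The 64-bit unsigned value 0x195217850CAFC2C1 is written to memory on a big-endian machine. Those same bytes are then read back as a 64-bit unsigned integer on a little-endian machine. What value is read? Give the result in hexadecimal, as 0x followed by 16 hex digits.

0xC1C2AF0C85175219

Stored big-endian, the bytes at ascending addresses are 19 52 17 85 0C AF C2 C1.
Read back as little-endian, the first byte is least significant, giving 0xC1C2AF0C85175219.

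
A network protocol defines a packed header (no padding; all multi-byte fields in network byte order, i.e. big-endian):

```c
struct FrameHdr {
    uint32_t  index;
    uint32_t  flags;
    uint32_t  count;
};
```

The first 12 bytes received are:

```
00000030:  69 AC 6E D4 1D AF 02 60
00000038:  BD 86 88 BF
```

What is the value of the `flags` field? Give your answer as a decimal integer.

498008672

`flags` follows `index` (4 bytes), so it starts at byte offset 4 and occupies 4 bytes.
Bytes at offsets 4..7: 1D AF 02 60.
Big-endian stores the most-significant byte at the lowest address.
The bytes are already most-significant first: 0x1DAF0260.
0x1DAF0260 = 498008672.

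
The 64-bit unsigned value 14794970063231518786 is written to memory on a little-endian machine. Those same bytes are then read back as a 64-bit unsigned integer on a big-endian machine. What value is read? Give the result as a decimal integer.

4758181279311745741

14794970063231518786 in 64-bit hexadecimal is 0xCD524AE2A9740842.
Stored little-endian, the bytes at ascending addresses are 42 08 74 A9 E2 4A 52 CD.
Read back as big-endian, the last byte is least significant, giving 0x420874A9E24A52CD.
0x420874A9E24A52CD = 4758181279311745741.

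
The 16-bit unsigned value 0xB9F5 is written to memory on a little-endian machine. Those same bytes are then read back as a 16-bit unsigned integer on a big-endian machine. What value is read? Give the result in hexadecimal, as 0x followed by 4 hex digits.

0xF5B9

Stored little-endian, the bytes at ascending addresses are F5 B9.
Read back as big-endian, the last byte is least significant, giving 0xF5B9.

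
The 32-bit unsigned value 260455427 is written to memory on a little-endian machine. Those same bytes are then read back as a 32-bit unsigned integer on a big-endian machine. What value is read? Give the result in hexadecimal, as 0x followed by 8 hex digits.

260455427 in 32-bit hexadecimal is 0x0F863C03.
Stored little-endian, the bytes at ascending addresses are 03 3C 86 0F.
Read back as big-endian, the last byte is least significant, giving 0x033C860F.

0x033C860F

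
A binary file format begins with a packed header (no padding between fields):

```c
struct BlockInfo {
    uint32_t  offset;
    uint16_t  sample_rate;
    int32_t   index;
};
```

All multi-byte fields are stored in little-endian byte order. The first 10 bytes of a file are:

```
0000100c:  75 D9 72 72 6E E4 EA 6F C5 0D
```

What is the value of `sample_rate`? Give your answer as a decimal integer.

58478

`sample_rate` follows `offset` (4 bytes), so it starts at byte offset 4 and occupies 2 bytes.
Bytes at offsets 4..5: 6E E4.
In little-endian order the low byte comes first in memory.
Reassemble most-significant byte first: E4 6E → 0xE46E.
0xE46E = 58478.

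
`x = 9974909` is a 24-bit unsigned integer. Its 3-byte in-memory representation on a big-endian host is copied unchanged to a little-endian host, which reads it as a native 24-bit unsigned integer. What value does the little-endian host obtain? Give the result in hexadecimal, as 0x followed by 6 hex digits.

9974909 in 24-bit hexadecimal is 0x98347D.
Stored big-endian, the bytes at ascending addresses are 98 34 7D.
Read back as little-endian, the first byte is least significant, giving 0x7D3498.

0x7D3498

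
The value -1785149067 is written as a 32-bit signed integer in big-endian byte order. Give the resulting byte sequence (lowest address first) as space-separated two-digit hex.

95 98 C9 75

Two's complement of -1785149067 in 32 bits: 1785149067 = 0x6A67368B; invert → 0x9598C974; add 1 → 0x9598C975.
Split into bytes (most-significant first): 95 98 C9 75.
In big-endian order the high byte comes first in memory.
So the memory order matches the most-significant-first order: 95 98 C9 75.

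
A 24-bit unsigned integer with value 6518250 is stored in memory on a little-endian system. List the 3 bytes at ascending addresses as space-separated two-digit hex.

EA 75 63

6518250 in hexadecimal, padded to 24 bits, is 0x6375EA.
Split into bytes (most-significant first): 63 75 EA.
Little-endian: lowest address holds the least-significant byte.
So at ascending addresses the bytes are EA 75 63.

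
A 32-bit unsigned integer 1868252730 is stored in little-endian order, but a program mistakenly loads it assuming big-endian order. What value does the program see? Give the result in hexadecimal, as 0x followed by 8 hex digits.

0x3A465B6F

1868252730 in 32-bit hexadecimal is 0x6F5B463A.
Stored little-endian, the bytes at ascending addresses are 3A 46 5B 6F.
Read back as big-endian, the last byte is least significant, giving 0x3A465B6F.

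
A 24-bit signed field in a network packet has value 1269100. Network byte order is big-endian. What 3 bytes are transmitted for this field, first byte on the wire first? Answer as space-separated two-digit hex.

13 5D 6C

1269100 in hexadecimal, padded to 24 bits, is 0x135D6C.
Split into bytes (most-significant first): 13 5D 6C.
In big-endian order the high byte comes first in memory.
So the memory order matches the most-significant-first order: 13 5D 6C.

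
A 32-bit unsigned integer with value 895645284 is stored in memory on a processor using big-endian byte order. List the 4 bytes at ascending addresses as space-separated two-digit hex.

895645284 in hexadecimal, padded to 32 bits, is 0x35627664.
Split into bytes (most-significant first): 35 62 76 64.
Big-endian: lowest address holds the most-significant byte.
So the memory order matches the most-significant-first order: 35 62 76 64.

35 62 76 64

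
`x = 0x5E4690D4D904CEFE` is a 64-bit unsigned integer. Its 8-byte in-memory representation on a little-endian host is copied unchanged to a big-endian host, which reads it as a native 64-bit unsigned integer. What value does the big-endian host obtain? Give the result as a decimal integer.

Stored little-endian, the bytes at ascending addresses are FE CE 04 D9 D4 90 46 5E.
Read back as big-endian, the last byte is least significant, giving 0xFECE04D9D490465E.
0xFECE04D9D490465E = 18360618064456730206.

18360618064456730206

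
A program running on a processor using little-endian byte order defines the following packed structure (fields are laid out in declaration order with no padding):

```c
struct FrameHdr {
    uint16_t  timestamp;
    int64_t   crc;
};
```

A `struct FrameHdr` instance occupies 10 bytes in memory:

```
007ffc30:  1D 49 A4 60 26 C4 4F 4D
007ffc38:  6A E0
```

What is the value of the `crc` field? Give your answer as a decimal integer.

-2275921656693759836

`crc` follows `timestamp` (2 bytes), so it starts at byte offset 2 and occupies 8 bytes.
Bytes at offsets 2..9: A4 60 26 C4 4F 4D 6A E0.
In little-endian order the low byte comes first in memory.
Reassemble most-significant byte first: E0 6A 4D 4F C4 26 60 A4 → 0xE06A4D4FC42660A4.
Top bit is set, so as a signed 64-bit value this is 0xE06A4D4FC42660A4 − 2^64 = -2275921656693759836.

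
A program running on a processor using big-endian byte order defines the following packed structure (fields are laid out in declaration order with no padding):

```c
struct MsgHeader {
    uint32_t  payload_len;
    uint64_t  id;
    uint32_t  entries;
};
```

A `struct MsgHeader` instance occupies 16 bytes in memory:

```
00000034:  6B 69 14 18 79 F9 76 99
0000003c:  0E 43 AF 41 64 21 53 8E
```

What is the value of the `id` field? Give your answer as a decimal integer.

`id` follows `payload_len` (4 bytes), so it starts at byte offset 4 and occupies 8 bytes.
Bytes at offsets 4..11: 79 F9 76 99 0E 43 AF 41.
Big-endian: lowest address holds the most-significant byte.
The bytes are already most-significant first: 0x79F976990E43AF41.
0x79F976990E43AF41 = 8789186547531624257.

8789186547531624257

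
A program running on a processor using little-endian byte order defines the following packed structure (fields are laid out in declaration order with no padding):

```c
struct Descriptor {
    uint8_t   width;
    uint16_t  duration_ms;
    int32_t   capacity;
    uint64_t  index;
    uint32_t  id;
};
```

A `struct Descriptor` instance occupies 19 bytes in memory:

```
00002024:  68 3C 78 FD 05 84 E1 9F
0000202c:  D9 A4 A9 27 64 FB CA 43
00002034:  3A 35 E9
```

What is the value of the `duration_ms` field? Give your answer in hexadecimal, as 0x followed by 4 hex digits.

`duration_ms` follows `width` (1 byte), so it starts at byte offset 1 and occupies 2 bytes.
Bytes at offsets 1..2: 3C 78.
Little-endian: lowest address holds the least-significant byte.
Reassemble most-significant byte first: 78 3C → 0x783C.

0x783C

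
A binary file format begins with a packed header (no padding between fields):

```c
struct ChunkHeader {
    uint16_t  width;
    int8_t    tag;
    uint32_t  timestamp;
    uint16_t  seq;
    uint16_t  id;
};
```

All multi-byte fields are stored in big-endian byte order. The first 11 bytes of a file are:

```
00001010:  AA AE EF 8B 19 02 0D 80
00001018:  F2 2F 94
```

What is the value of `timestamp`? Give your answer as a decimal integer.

2333671949

`timestamp` follows `width` (2 B), `tag` (1 B), so it starts at offset 2 + 1 = 3 and occupies 4 bytes.
Bytes at offsets 3..6: 8B 19 02 0D.
Big-endian: lowest address holds the most-significant byte.
The bytes are already most-significant first: 0x8B19020D.
0x8B19020D = 2333671949.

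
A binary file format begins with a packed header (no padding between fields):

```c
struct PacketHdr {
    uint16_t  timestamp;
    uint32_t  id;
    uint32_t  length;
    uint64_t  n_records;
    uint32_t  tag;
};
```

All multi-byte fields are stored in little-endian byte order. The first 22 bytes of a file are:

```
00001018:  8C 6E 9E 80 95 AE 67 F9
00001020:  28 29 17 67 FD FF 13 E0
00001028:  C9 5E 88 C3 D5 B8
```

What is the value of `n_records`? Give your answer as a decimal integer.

6830236686387865367

`n_records` follows `timestamp` (2 B), `id` (4 B), `length` (4 B), so it starts at offset 2 + 4 + 4 = 10 and occupies 8 bytes.
Bytes at offsets 10..17: 17 67 FD FF 13 E0 C9 5E.
Little-endian stores the least-significant byte at the lowest address.
Reassemble most-significant byte first: 5E C9 E0 13 FF FD 67 17 → 0x5EC9E013FFFD6717.
0x5EC9E013FFFD6717 = 6830236686387865367.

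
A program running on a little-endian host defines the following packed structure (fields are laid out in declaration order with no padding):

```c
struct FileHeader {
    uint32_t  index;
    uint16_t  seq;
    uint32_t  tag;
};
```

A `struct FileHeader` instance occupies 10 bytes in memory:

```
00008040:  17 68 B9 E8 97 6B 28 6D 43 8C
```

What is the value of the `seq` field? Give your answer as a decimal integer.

27543

`seq` follows `index` (4 bytes), so it starts at byte offset 4 and occupies 2 bytes.
Bytes at offsets 4..5: 97 6B.
Little-endian: lowest address holds the least-significant byte.
Reassemble most-significant byte first: 6B 97 → 0x6B97.
0x6B97 = 27543.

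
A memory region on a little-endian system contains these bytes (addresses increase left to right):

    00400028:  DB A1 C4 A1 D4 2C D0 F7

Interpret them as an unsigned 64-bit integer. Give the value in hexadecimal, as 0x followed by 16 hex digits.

In little-endian order the low byte comes first in memory.
Reassemble most-significant byte first: F7 D0 2C D4 A1 C4 A1 DB → 0xF7D02CD4A1C4A1DB.

0xF7D02CD4A1C4A1DB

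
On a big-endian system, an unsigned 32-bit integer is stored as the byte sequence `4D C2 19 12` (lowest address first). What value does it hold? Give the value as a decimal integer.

In big-endian order the high byte comes first in memory.
The bytes are already most-significant first: 0x4DC21912.
0x4DC21912 = 1304566034.

1304566034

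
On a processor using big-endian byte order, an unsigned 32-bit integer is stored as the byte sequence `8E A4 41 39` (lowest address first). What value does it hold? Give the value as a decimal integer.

2393129273

Big-endian: lowest address holds the most-significant byte.
The bytes are already most-significant first: 0x8EA44139.
0x8EA44139 = 2393129273.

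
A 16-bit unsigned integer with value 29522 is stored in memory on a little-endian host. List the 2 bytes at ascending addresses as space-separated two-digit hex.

52 73

29522 in hexadecimal, padded to 16 bits, is 0x7352.
Split into bytes (most-significant first): 73 52.
In little-endian order the low byte comes first in memory.
So at ascending addresses the bytes are 52 73.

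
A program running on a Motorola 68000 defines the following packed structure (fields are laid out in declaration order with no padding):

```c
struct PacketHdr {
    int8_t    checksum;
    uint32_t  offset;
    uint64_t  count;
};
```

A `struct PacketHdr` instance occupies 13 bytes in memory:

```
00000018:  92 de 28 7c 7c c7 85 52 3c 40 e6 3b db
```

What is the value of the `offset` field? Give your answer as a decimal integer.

3727195260

`offset` follows `checksum` (1 byte), so it starts at byte offset 1 and occupies 4 bytes.
Bytes at offsets 1..4: DE 28 7C 7C.
Big-endian stores the most-significant byte at the lowest address.
The bytes are already most-significant first: 0xDE287C7C.
0xDE287C7C = 3727195260.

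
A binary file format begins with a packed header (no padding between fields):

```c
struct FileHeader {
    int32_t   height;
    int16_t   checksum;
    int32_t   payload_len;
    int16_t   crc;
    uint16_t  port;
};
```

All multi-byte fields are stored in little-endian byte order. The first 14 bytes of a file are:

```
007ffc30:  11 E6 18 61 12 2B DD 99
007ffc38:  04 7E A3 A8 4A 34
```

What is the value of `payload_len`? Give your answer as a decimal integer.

`payload_len` follows `height` (4 B), `checksum` (2 B), so it starts at offset 4 + 2 = 6 and occupies 4 bytes.
Bytes at offsets 6..9: DD 99 04 7E.
Little-endian: lowest address holds the least-significant byte.
Reassemble most-significant byte first: 7E 04 99 DD → 0x7E0499DD.
0x7E0499DD = 2114230749.

2114230749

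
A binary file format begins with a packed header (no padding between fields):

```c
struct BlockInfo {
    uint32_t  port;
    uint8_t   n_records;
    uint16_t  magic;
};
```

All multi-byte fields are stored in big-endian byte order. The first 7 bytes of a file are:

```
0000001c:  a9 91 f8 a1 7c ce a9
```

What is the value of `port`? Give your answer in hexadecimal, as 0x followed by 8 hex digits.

`port` is the first field, at byte offset 0, occupying 4 bytes.
Bytes at offsets 0..3: A9 91 F8 A1.
Big-endian: lowest address holds the most-significant byte.
The bytes are already most-significant first: 0xA991F8A1.

0xA991F8A1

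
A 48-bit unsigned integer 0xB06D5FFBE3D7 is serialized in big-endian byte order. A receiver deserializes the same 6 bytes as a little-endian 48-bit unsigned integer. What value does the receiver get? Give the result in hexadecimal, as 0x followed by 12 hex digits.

Stored big-endian, the bytes at ascending addresses are B0 6D 5F FB E3 D7.
Read back as little-endian, the first byte is least significant, giving 0xD7E3FB5F6DB0.

0xD7E3FB5F6DB0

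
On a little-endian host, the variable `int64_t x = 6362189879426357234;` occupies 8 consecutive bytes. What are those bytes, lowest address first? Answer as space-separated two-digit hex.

F2 17 CB AC FC 09 4B 58

6362189879426357234 in hexadecimal, padded to 64 bits, is 0x584B09FCACCB17F2.
Split into bytes (most-significant first): 58 4B 09 FC AC CB 17 F2.
Little-endian: lowest address holds the least-significant byte.
So at ascending addresses the bytes are F2 17 CB AC FC 09 4B 58.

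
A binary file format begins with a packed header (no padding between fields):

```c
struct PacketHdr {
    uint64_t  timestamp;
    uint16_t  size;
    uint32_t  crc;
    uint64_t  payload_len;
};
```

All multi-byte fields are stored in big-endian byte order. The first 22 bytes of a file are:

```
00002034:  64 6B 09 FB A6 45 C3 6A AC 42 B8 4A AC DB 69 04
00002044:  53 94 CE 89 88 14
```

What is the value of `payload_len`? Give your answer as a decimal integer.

7567265172474660884

`payload_len` follows `timestamp` (8 B), `size` (2 B), `crc` (4 B), so it starts at offset 8 + 2 + 4 = 14 and occupies 8 bytes.
Bytes at offsets 14..21: 69 04 53 94 CE 89 88 14.
In big-endian order the high byte comes first in memory.
The bytes are already most-significant first: 0x69045394CE898814.
0x69045394CE898814 = 7567265172474660884.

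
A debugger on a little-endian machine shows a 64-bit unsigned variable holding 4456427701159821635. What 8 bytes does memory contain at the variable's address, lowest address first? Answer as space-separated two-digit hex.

4456427701159821635 in hexadecimal, padded to 64 bits, is 0x3DD869620ED78143.
Split into bytes (most-significant first): 3D D8 69 62 0E D7 81 43.
In little-endian order the low byte comes first in memory.
So at ascending addresses the bytes are 43 81 D7 0E 62 69 D8 3D.

43 81 D7 0E 62 69 D8 3D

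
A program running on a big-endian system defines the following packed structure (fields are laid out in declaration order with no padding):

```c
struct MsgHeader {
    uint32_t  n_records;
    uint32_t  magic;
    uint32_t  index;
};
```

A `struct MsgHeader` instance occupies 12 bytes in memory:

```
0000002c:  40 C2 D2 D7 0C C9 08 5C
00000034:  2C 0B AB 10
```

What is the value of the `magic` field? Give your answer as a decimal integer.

`magic` follows `n_records` (4 bytes), so it starts at byte offset 4 and occupies 4 bytes.
Bytes at offsets 4..7: 0C C9 08 5C.
In big-endian order the high byte comes first in memory.
The bytes are already most-significant first: 0x0CC9085C.
0x0CC9085C = 214501468.

214501468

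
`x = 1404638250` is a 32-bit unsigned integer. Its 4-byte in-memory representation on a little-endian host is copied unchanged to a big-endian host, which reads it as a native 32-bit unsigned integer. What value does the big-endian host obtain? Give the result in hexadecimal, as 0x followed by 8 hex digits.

0x2A14B953

1404638250 in 32-bit hexadecimal is 0x53B9142A.
Stored little-endian, the bytes at ascending addresses are 2A 14 B9 53.
Read back as big-endian, the last byte is least significant, giving 0x2A14B953.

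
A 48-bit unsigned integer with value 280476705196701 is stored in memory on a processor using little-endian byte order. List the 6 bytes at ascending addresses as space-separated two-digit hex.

9D 8A 61 92 17 FF

280476705196701 in hexadecimal, padded to 48 bits, is 0xFF1792618A9D.
Split into bytes (most-significant first): FF 17 92 61 8A 9D.
Little-endian stores the least-significant byte at the lowest address.
So at ascending addresses the bytes are 9D 8A 61 92 17 FF.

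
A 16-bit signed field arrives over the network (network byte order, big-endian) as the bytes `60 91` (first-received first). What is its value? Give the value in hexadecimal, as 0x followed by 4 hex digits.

0x6091

Big-endian stores the most-significant byte at the lowest address.
The bytes are already most-significant first: 0x6091.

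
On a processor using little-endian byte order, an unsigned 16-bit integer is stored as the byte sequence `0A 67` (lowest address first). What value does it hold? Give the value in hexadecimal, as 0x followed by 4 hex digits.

Little-endian stores the least-significant byte at the lowest address.
Reassemble most-significant byte first: 67 0A → 0x670A.

0x670A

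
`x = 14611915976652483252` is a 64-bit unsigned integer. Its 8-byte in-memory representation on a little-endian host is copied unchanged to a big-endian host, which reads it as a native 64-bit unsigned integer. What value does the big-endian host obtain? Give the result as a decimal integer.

13036295689136818122

14611915976652483252 in 64-bit hexadecimal is 0xCAC7F429DC39EAB4.
Stored little-endian, the bytes at ascending addresses are B4 EA 39 DC 29 F4 C7 CA.
Read back as big-endian, the last byte is least significant, giving 0xB4EA39DC29F4C7CA.
0xB4EA39DC29F4C7CA = 13036295689136818122.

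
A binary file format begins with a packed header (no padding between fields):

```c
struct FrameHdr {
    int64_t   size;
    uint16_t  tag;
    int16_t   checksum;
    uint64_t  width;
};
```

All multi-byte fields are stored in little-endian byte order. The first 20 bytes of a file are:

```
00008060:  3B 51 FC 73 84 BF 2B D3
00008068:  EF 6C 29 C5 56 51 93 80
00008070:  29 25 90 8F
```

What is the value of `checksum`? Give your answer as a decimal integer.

`checksum` follows `size` (8 B), `tag` (2 B), so it starts at offset 8 + 2 = 10 and occupies 2 bytes.
Bytes at offsets 10..11: 29 C5.
Little-endian: lowest address holds the least-significant byte.
Reassemble most-significant byte first: C5 29 → 0xC529.
Top bit is set, so as a signed 16-bit value this is 0xC529 − 2^16 = -15063.

-15063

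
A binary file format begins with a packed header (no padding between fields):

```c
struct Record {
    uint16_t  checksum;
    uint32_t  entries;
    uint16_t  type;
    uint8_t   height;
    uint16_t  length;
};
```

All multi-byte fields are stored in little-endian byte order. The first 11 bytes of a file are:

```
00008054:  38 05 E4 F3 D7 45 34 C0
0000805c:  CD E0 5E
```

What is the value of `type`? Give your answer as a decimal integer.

49204

`type` follows `checksum` (2 B), `entries` (4 B), so it starts at offset 2 + 4 = 6 and occupies 2 bytes.
Bytes at offsets 6..7: 34 C0.
Little-endian stores the least-significant byte at the lowest address.
Reassemble most-significant byte first: C0 34 → 0xC034.
0xC034 = 49204.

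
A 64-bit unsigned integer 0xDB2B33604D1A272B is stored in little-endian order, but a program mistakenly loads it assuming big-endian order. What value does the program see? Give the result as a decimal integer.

3109482987351387099

Stored little-endian, the bytes at ascending addresses are 2B 27 1A 4D 60 33 2B DB.
Read back as big-endian, the last byte is least significant, giving 0x2B271A4D60332BDB.
0x2B271A4D60332BDB = 3109482987351387099.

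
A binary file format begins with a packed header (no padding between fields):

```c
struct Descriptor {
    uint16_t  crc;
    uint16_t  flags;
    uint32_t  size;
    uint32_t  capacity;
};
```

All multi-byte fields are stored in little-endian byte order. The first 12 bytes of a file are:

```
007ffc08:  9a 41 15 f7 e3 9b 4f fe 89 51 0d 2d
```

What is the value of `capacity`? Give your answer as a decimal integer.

`capacity` follows `crc` (2 B), `flags` (2 B), `size` (4 B), so it starts at offset 2 + 2 + 4 = 8 and occupies 4 bytes.
Bytes at offsets 8..11: 89 51 0D 2D.
Little-endian: lowest address holds the least-significant byte.
Reassemble most-significant byte first: 2D 0D 51 89 → 0x2D0D5189.
0x2D0D5189 = 755847561.

755847561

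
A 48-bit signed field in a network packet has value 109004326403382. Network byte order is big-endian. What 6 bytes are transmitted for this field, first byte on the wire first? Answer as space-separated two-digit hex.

109004326403382 in hexadecimal, padded to 48 bits, is 0x63238C277D36.
Split into bytes (most-significant first): 63 23 8C 27 7D 36.
Big-endian: lowest address holds the most-significant byte.
So the memory order matches the most-significant-first order: 63 23 8C 27 7D 36.

63 23 8C 27 7D 36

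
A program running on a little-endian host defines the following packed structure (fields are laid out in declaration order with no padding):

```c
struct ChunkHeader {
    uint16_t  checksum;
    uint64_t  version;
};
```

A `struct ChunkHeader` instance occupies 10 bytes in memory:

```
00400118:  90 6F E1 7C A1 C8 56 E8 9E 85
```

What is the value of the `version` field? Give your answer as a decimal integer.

`version` follows `checksum` (2 bytes), so it starts at byte offset 2 and occupies 8 bytes.
Bytes at offsets 2..9: E1 7C A1 C8 56 E8 9E 85.
In little-endian order the low byte comes first in memory.
Reassemble most-significant byte first: 85 9E E8 56 C8 A1 7C E1 → 0x859EE856C8A17CE1.
0x859EE856C8A17CE1 = 9628388512795557089.

9628388512795557089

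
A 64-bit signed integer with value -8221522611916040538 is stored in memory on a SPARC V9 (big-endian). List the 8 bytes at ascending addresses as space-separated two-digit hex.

Two's complement of -8221522611916040538 in 64 bits: 8221522611916040538 = 0x7218B7418C18E95A; invert → 0x8DE748BE73E716A5; add 1 → 0x8DE748BE73E716A6.
Split into bytes (most-significant first): 8D E7 48 BE 73 E7 16 A6.
Big-endian: lowest address holds the most-significant byte.
So the memory order matches the most-significant-first order: 8D E7 48 BE 73 E7 16 A6.

8D E7 48 BE 73 E7 16 A6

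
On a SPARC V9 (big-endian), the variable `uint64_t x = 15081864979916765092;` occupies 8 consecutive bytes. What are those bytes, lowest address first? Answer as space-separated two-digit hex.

D1 4D 8C 4A C6 57 B7 A4

15081864979916765092 in hexadecimal, padded to 64 bits, is 0xD14D8C4AC657B7A4.
Split into bytes (most-significant first): D1 4D 8C 4A C6 57 B7 A4.
Big-endian stores the most-significant byte at the lowest address.
So the memory order matches the most-significant-first order: D1 4D 8C 4A C6 57 B7 A4.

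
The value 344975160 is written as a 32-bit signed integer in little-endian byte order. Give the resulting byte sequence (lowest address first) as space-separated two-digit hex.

344975160 in hexadecimal, padded to 32 bits, is 0x148FE738.
Split into bytes (most-significant first): 14 8F E7 38.
Little-endian: lowest address holds the least-significant byte.
So at ascending addresses the bytes are 38 E7 8F 14.

38 E7 8F 14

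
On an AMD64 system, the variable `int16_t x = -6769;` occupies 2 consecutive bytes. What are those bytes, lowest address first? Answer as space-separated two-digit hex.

8F E5

Two's complement of -6769 in 16 bits: 6769 = 0x1A71; invert → 0xE58E; add 1 → 0xE58F.
Split into bytes (most-significant first): E5 8F.
In little-endian order the low byte comes first in memory.
So at ascending addresses the bytes are 8F E5.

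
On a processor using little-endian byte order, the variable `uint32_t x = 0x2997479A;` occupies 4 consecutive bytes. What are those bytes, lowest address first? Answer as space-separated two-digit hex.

Split into bytes (most-significant first): 29 97 47 9A.
Little-endian: lowest address holds the least-significant byte.
So at ascending addresses the bytes are 9A 47 97 29.

9A 47 97 29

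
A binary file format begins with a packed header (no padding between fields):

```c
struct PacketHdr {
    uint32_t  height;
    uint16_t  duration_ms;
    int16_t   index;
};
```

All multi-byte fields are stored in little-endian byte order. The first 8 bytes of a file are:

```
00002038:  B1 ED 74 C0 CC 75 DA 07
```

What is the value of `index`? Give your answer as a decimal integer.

2010

`index` follows `height` (4 B), `duration_ms` (2 B), so it starts at offset 4 + 2 = 6 and occupies 2 bytes.
Bytes at offsets 6..7: DA 07.
Little-endian stores the least-significant byte at the lowest address.
Reassemble most-significant byte first: 07 DA → 0x07DA.
0x07DA = 2010.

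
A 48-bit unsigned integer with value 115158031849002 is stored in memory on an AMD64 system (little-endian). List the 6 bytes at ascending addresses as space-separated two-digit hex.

115158031849002 in hexadecimal, padded to 48 bits, is 0x68BC5194D62A.
Split into bytes (most-significant first): 68 BC 51 94 D6 2A.
In little-endian order the low byte comes first in memory.
So at ascending addresses the bytes are 2A D6 94 51 BC 68.

2A D6 94 51 BC 68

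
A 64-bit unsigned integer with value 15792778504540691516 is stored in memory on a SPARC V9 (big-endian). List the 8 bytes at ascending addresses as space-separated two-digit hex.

DB 2B 38 60 4B 92 9C 3C

15792778504540691516 in hexadecimal, padded to 64 bits, is 0xDB2B38604B929C3C.
Split into bytes (most-significant first): DB 2B 38 60 4B 92 9C 3C.
Big-endian stores the most-significant byte at the lowest address.
So the memory order matches the most-significant-first order: DB 2B 38 60 4B 92 9C 3C.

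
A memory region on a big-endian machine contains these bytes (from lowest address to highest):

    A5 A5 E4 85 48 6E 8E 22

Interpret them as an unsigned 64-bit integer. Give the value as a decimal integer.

11936197648512355874

In big-endian order the high byte comes first in memory.
The bytes are already most-significant first: 0xA5A5E485486E8E22.
0xA5A5E485486E8E22 = 11936197648512355874.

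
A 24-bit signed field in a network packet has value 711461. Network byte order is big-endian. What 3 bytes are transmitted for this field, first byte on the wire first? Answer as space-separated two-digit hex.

0A DB 25

711461 in hexadecimal, padded to 24 bits, is 0x0ADB25.
Split into bytes (most-significant first): 0A DB 25.
Big-endian: lowest address holds the most-significant byte.
So the memory order matches the most-significant-first order: 0A DB 25.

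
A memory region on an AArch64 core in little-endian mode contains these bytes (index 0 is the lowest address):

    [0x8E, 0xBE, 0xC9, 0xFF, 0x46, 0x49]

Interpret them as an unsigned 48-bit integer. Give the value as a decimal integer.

80569287949966

Little-endian: lowest address holds the least-significant byte.
Reassemble most-significant byte first: 49 46 FF C9 BE 8E → 0x4946FFC9BE8E.
0x4946FFC9BE8E = 80569287949966.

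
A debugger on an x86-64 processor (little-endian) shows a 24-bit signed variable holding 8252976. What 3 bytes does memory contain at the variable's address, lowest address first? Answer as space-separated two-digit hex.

30 EE 7D

8252976 in hexadecimal, padded to 24 bits, is 0x7DEE30.
Split into bytes (most-significant first): 7D EE 30.
In little-endian order the low byte comes first in memory.
So at ascending addresses the bytes are 30 EE 7D.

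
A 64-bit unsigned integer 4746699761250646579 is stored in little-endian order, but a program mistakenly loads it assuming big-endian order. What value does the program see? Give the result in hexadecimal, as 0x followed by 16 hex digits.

4746699761250646579 in 64-bit hexadecimal is 0x41DFAA48A4C6BA33.
Stored little-endian, the bytes at ascending addresses are 33 BA C6 A4 48 AA DF 41.
Read back as big-endian, the last byte is least significant, giving 0x33BAC6A448AADF41.

0x33BAC6A448AADF41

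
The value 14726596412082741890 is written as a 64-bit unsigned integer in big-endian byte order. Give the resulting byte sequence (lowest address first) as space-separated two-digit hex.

CC 5F 61 69 74 BB E2 82

14726596412082741890 in hexadecimal, padded to 64 bits, is 0xCC5F616974BBE282.
Split into bytes (most-significant first): CC 5F 61 69 74 BB E2 82.
Big-endian stores the most-significant byte at the lowest address.
So the memory order matches the most-significant-first order: CC 5F 61 69 74 BB E2 82.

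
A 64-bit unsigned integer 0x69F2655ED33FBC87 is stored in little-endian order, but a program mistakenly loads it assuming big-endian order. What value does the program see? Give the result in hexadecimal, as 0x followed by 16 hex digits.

0x87BC3FD35E65F269

Stored little-endian, the bytes at ascending addresses are 87 BC 3F D3 5E 65 F2 69.
Read back as big-endian, the last byte is least significant, giving 0x87BC3FD35E65F269.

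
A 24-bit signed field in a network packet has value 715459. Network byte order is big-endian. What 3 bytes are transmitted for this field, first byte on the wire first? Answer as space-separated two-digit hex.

715459 in hexadecimal, padded to 24 bits, is 0x0AEAC3.
Split into bytes (most-significant first): 0A EA C3.
Big-endian: lowest address holds the most-significant byte.
So the memory order matches the most-significant-first order: 0A EA C3.

0A EA C3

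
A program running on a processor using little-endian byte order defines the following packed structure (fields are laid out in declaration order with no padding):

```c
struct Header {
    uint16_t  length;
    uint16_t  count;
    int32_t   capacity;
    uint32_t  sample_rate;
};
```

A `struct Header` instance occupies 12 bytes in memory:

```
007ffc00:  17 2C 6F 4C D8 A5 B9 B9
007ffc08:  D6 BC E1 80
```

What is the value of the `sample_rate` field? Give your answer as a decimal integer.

2162277590

`sample_rate` follows `length` (2 B), `count` (2 B), `capacity` (4 B), so it starts at offset 2 + 2 + 4 = 8 and occupies 4 bytes.
Bytes at offsets 8..11: D6 BC E1 80.
Little-endian stores the least-significant byte at the lowest address.
Reassemble most-significant byte first: 80 E1 BC D6 → 0x80E1BCD6.
0x80E1BCD6 = 2162277590.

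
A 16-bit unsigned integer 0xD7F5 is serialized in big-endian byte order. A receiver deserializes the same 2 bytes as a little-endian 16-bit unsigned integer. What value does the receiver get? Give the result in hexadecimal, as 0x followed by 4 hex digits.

Stored big-endian, the bytes at ascending addresses are D7 F5.
Read back as little-endian, the first byte is least significant, giving 0xF5D7.

0xF5D7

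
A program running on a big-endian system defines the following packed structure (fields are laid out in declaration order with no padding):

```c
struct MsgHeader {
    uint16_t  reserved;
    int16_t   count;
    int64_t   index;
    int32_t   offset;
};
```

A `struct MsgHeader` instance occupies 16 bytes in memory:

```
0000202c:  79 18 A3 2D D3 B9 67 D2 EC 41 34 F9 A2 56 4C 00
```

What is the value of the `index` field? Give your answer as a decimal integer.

-3190404705410796295

`index` follows `reserved` (2 B), `count` (2 B), so it starts at offset 2 + 2 = 4 and occupies 8 bytes.
Bytes at offsets 4..11: D3 B9 67 D2 EC 41 34 F9.
Big-endian: lowest address holds the most-significant byte.
The bytes are already most-significant first: 0xD3B967D2EC4134F9.
Top bit is set, so as a signed 64-bit value this is 0xD3B967D2EC4134F9 − 2^64 = -3190404705410796295.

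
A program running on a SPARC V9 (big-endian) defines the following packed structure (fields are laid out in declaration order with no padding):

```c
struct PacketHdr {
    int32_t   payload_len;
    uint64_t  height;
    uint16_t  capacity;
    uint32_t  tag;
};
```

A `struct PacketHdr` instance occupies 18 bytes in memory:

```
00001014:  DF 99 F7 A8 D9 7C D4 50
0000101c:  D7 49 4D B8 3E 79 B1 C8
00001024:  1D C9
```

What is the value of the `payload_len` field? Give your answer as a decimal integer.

`payload_len` is the first field, at byte offset 0, occupying 4 bytes.
Bytes at offsets 0..3: DF 99 F7 A8.
Big-endian stores the most-significant byte at the lowest address.
The bytes are already most-significant first: 0xDF99F7A8.
Top bit is set, so as a signed 32-bit value this is 0xDF99F7A8 − 2^32 = -543557720.

-543557720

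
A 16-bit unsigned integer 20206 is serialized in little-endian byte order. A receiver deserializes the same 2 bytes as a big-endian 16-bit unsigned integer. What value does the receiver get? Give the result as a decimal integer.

20206 in 16-bit hexadecimal is 0x4EEE.
Stored little-endian, the bytes at ascending addresses are EE 4E.
Read back as big-endian, the last byte is least significant, giving 0xEE4E.
0xEE4E = 61006.

61006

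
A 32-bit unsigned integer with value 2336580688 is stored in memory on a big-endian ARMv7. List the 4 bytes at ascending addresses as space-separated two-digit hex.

2336580688 in hexadecimal, padded to 32 bits, is 0x8B456450.
Split into bytes (most-significant first): 8B 45 64 50.
Big-endian: lowest address holds the most-significant byte.
So the memory order matches the most-significant-first order: 8B 45 64 50.

8B 45 64 50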